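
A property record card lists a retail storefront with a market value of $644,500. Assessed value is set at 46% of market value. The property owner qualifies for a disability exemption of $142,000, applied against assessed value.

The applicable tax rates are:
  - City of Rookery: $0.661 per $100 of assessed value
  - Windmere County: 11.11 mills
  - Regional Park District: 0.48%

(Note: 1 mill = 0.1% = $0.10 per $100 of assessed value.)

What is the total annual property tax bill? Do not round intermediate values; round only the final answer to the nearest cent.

Assessed value = $644,500 × 0.46 = $296,470
Taxable value = $296,470 − $142,000 = $154,470
City of Rookery: $154,470 × 0.00661 = $1,021.0467
Windmere County: $154,470 × 0.01111 = $1,716.1617
Regional Park District: $154,470 × 0.0048 = $741.456
Total = $3,478.6644

$3,478.66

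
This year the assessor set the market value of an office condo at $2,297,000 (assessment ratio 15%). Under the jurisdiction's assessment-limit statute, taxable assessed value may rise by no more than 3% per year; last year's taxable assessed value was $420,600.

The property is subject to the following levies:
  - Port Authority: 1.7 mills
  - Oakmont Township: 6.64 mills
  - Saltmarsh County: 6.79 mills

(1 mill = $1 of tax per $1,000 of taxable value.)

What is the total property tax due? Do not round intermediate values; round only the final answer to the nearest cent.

Uncapped assessed value = $2,297,000 × 0.15 = $344,550
Cap limit = $420,600 × 1.03 = $433,218
Taxable assessed value = min($344,550, $433,218) = $344,550 (cap does not bind)
Port Authority: $344,550 × 0.0017 = $585.735
Oakmont Township: $344,550 × 0.00664 = $2,287.812
Saltmarsh County: $344,550 × 0.00679 = $2,339.4945
Total = $5,213.0415

$5,213.04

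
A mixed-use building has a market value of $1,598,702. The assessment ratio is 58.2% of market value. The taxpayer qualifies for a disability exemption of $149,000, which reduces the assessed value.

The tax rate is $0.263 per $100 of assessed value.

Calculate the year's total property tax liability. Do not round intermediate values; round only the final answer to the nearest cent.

Assessed value = $1,598,702 × 0.582 = $930,444.564
Taxable value = $930,444.564 − $149,000 = $781,444.564
Tax = $781,444.564 × 0.00263 = $2,055.19920332

$2,055.20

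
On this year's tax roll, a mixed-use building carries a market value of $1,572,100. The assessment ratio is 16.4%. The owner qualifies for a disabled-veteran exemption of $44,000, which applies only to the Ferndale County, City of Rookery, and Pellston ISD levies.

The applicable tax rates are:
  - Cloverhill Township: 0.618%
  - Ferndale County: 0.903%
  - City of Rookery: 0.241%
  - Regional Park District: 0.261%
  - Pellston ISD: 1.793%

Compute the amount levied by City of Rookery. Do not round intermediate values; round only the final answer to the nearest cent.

$515.32

Assessed value = $1,572,100 × 0.164 = $257,824.4
City of Rookery taxable value = $257,824.4 − $44,000 = $213,824.4
City of Rookery levy = $213,824.4 × 0.00241 = $515.316804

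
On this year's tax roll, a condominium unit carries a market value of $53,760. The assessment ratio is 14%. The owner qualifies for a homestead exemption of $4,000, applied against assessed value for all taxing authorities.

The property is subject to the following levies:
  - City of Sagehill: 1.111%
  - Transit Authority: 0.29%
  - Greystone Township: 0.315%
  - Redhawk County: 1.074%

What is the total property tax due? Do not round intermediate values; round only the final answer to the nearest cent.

$98.39

Assessed value = $53,760 × 0.14 = $7,526.4
Taxable value = $7,526.4 − $4,000 = $3,526.4
City of Sagehill: $3,526.4 × 0.01111 = $39.178304
Transit Authority: $3,526.4 × 0.0029 = $10.22656
Greystone Township: $3,526.4 × 0.00315 = $11.10816
Redhawk County: $3,526.4 × 0.01074 = $37.873536
Total = $39.178304 + $10.22656 + $11.10816 + $37.873536 = $98.38656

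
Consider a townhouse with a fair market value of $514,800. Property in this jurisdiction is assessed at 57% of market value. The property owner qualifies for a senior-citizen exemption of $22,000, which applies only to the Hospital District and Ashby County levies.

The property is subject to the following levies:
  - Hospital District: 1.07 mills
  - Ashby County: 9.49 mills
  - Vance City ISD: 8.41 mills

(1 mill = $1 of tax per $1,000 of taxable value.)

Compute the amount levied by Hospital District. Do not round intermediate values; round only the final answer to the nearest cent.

Assessed value = $514,800 × 0.57 = $293,436
Hospital District taxable value = $293,436 − $22,000 = $271,436
Hospital District levy = $271,436 × 0.00107 = $290.43652

$290.44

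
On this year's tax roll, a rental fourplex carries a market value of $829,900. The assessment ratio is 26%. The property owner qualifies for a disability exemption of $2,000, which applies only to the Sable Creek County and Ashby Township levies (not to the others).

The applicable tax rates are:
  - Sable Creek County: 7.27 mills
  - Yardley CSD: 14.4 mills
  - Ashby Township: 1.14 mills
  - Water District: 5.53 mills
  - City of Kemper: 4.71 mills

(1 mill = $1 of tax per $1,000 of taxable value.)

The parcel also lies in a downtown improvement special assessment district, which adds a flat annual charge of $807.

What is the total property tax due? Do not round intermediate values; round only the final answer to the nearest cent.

Assessed value = $829,900 × 0.26 = $215,774
Sable Creek County: ($215,774 − $2,000) × 0.00727 = $213,774 × 0.00727 = $1,554.13698
Yardley CSD: $215,774 × 0.0144 = $3,107.1456
Ashby Township: ($215,774 − $2,000) × 0.00114 = $213,774 × 0.00114 = $243.70236
Water District: $215,774 × 0.00553 = $1,193.23022
City of Kemper: $215,774 × 0.00471 = $1,016.29554
Levies subtotal = $7,114.5107
Total = $7,114.5107 + $807 = $7,921.5107

$7,921.51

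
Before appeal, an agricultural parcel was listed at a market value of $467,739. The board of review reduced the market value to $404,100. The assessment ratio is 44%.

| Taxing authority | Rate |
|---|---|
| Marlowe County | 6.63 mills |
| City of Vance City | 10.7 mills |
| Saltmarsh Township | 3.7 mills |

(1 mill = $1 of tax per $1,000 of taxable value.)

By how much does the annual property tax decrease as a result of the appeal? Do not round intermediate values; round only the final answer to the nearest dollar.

$589

Old assessed value = $467,739 × 0.44 = $205,805.16
New assessed value = $404,100 × 0.44 = $177,804
Combined rate = 0.00663 + 0.0107 + 0.0037 = 0.02103
Old tax = $205,805.16 × 0.02103 = $4,328.0825148
New tax = $177,804 × 0.02103 = $3,739.21812
Reduction = $4,328.0825148 − $3,739.21812 = $588.8643948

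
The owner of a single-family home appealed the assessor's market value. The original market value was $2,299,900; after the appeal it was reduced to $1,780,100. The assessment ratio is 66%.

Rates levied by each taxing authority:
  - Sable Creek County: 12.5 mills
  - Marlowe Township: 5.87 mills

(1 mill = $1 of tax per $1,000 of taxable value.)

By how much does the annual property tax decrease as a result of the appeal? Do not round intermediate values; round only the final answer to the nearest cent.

Old assessed value = $2,299,900 × 0.66 = $1,517,934
New assessed value = $1,780,100 × 0.66 = $1,174,866
Combined rate = 0.0125 + 0.00587 = 0.01837
Old tax = $1,517,934 × 0.01837 = $27,884.44758
New tax = $1,174,866 × 0.01837 = $21,582.28842
Reduction = $27,884.44758 − $21,582.28842 = $6,302.15916

$6,302.16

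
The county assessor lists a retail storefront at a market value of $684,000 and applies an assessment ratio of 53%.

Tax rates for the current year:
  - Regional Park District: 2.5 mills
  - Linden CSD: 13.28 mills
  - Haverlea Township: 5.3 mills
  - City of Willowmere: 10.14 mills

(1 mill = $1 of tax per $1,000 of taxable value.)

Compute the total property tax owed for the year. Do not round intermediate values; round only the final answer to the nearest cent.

Assessed value = $684,000 × 0.53 = $362,520
Regional Park District: $362,520 × 0.0025 = $906.3
Linden CSD: $362,520 × 0.01328 = $4,814.2656
Haverlea Township: $362,520 × 0.0053 = $1,921.356
City of Willowmere: $362,520 × 0.01014 = $3,675.9528
Total = $906.3 + $4,814.2656 + $1,921.356 + $3,675.9528 = $11,317.8744

$11,317.87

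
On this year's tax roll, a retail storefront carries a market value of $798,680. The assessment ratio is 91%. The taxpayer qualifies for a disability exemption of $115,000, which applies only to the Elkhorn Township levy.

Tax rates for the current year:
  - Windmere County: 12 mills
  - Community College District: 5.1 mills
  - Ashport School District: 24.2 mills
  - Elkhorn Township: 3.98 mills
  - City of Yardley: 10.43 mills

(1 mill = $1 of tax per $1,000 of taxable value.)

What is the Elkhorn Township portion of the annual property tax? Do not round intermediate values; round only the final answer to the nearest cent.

Assessed value = $798,680 × 0.91 = $726,798.8
Elkhorn Township taxable value = $726,798.8 − $115,000 = $611,798.8
Elkhorn Township levy = $611,798.8 × 0.00398 = $2,434.959224

$2,434.96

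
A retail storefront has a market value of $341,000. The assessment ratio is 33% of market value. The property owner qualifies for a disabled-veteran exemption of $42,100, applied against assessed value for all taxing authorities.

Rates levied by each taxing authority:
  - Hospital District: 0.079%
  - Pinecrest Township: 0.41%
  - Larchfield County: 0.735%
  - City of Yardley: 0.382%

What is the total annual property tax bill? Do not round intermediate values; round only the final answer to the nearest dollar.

Assessed value = $341,000 × 0.33 = $112,530
Taxable value = $112,530 − $42,100 = $70,430
Hospital District: $70,430 × 0.00079 = $55.6397
Pinecrest Township: $70,430 × 0.0041 = $288.763
Larchfield County: $70,430 × 0.00735 = $517.6605
City of Yardley: $70,430 × 0.00382 = $269.0426
Total = $55.6397 + $288.763 + $517.6605 + $269.0426 = $1,131.1058

$1,131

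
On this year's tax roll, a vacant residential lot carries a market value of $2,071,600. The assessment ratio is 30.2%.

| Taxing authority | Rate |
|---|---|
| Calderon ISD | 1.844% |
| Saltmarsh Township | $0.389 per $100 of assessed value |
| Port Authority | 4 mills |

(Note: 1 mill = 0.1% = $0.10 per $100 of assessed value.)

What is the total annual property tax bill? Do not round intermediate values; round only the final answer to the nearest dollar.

$16,473

Assessed value = $2,071,600 × 0.302 = $625,623.2
Calderon ISD: $625,623.2 × 0.01844 = $11,536.491808
Saltmarsh Township: $625,623.2 × 0.00389 = $2,433.674248
Port Authority: $625,623.2 × 0.004 = $2,502.4928
Total = $16,472.658856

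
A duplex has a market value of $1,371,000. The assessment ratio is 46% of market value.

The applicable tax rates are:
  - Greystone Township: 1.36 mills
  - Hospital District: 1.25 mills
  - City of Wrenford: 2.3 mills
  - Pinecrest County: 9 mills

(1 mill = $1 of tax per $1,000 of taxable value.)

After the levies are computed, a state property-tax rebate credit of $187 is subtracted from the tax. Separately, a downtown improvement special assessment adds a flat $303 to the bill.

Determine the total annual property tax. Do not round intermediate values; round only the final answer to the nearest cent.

Assessed value = $1,371,000 × 0.46 = $630,660
Greystone Township: $630,660 × 0.00136 = $857.6976
Hospital District: $630,660 × 0.00125 = $788.325
City of Wrenford: $630,660 × 0.0023 = $1,450.518
Pinecrest County: $630,660 × 0.009 = $5,675.94
Levies subtotal = $8,772.4806
After credit = $8,772.4806 − $187 = $8,585.4806
Total = $8,585.4806 + $303 = $8,888.4806

$8,888.48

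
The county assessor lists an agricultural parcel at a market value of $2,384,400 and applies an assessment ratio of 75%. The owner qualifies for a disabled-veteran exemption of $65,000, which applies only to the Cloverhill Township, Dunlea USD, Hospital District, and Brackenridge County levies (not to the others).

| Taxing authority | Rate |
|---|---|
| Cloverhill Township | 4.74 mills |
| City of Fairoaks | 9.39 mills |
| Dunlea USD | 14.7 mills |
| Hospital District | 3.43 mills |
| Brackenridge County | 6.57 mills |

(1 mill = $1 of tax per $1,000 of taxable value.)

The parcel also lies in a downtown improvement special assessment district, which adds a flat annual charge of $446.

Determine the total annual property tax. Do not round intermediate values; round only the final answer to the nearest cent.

$67,972.09

Assessed value = $2,384,400 × 0.75 = $1,788,300
Cloverhill Township: ($1,788,300 − $65,000) × 0.00474 = $1,723,300 × 0.00474 = $8,168.442
City of Fairoaks: $1,788,300 × 0.00939 = $16,792.137
Dunlea USD: ($1,788,300 − $65,000) × 0.0147 = $1,723,300 × 0.0147 = $25,332.51
Hospital District: ($1,788,300 − $65,000) × 0.00343 = $1,723,300 × 0.00343 = $5,910.919
Brackenridge County: ($1,788,300 − $65,000) × 0.00657 = $1,723,300 × 0.00657 = $11,322.081
Levies subtotal = $67,526.089
Total = $67,526.089 + $446 = $67,972.089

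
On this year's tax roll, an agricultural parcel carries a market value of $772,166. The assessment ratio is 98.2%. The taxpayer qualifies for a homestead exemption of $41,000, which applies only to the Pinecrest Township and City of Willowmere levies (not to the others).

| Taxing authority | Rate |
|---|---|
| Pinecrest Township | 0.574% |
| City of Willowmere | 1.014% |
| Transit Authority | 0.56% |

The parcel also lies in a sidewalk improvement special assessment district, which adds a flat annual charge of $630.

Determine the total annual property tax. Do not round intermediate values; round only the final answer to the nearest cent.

Assessed value = $772,166 × 0.982 = $758,267.012
Pinecrest Township: ($758,267.012 − $41,000) × 0.00574 = $717,267.012 × 0.00574 = $4,117.11264888
City of Willowmere: ($758,267.012 − $41,000) × 0.01014 = $717,267.012 × 0.01014 = $7,273.08750168
Transit Authority: $758,267.012 × 0.0056 = $4,246.2952672
Levies subtotal = $15,636.49541776
Total = $15,636.49541776 + $630 = $16,266.49541776

$16,266.50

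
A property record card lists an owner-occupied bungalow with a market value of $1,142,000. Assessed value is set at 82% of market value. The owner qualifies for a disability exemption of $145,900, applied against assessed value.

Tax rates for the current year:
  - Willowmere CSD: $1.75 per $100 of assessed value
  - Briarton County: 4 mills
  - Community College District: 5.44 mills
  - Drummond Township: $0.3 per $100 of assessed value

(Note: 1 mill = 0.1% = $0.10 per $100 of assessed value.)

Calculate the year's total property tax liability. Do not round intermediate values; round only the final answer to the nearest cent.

Assessed value = $1,142,000 × 0.82 = $936,440
Taxable value = $936,440 − $145,900 = $790,540
Willowmere CSD: $790,540 × 0.0175 = $13,834.45
Briarton County: $790,540 × 0.004 = $3,162.16
Community College District: $790,540 × 0.00544 = $4,300.5376
Drummond Township: $790,540 × 0.003 = $2,371.62
Total = $23,668.7676

$23,668.77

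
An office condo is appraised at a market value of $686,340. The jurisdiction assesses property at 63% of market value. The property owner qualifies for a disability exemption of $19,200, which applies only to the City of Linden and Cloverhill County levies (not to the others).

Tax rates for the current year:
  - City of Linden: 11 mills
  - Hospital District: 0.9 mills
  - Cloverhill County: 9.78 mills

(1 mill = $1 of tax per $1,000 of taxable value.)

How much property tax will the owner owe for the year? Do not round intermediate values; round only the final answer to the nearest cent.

$8,975.33

Assessed value = $686,340 × 0.63 = $432,394.2
City of Linden: ($432,394.2 − $19,200) × 0.011 = $413,194.2 × 0.011 = $4,545.1362
Hospital District: $432,394.2 × 0.0009 = $389.15478
Cloverhill County: ($432,394.2 − $19,200) × 0.00978 = $413,194.2 × 0.00978 = $4,041.039276
Total = $8,975.330256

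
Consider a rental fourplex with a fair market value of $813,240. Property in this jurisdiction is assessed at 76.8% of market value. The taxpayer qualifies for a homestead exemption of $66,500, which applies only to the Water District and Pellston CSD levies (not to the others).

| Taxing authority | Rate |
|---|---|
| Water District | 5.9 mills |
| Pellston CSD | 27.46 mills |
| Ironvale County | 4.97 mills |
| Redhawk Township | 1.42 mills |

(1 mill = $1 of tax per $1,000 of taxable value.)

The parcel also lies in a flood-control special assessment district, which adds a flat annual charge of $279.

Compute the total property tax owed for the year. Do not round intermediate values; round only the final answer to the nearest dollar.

Assessed value = $813,240 × 0.768 = $624,568.32
Water District: ($624,568.32 − $66,500) × 0.0059 = $558,068.32 × 0.0059 = $3,292.603088
Pellston CSD: ($624,568.32 − $66,500) × 0.02746 = $558,068.32 × 0.02746 = $15,324.5560672
Ironvale County: $624,568.32 × 0.00497 = $3,104.1045504
Redhawk Township: $624,568.32 × 0.00142 = $886.8870144
Levies subtotal = $22,608.15072
Total = $22,608.15072 + $279 = $22,887.15072

$22,887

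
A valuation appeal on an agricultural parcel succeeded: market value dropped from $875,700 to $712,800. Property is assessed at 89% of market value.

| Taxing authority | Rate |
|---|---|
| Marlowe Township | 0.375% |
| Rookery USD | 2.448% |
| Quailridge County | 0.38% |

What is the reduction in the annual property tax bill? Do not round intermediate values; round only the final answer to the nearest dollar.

Old assessed value = $875,700 × 0.89 = $779,373
New assessed value = $712,800 × 0.89 = $634,392
Combined rate = 0.00375 + 0.02448 + 0.0038 = 0.03203
Old tax = $779,373 × 0.03203 = $24,963.31719
New tax = $634,392 × 0.03203 = $20,319.57576
Reduction = $24,963.31719 − $20,319.57576 = $4,643.74143

$4,644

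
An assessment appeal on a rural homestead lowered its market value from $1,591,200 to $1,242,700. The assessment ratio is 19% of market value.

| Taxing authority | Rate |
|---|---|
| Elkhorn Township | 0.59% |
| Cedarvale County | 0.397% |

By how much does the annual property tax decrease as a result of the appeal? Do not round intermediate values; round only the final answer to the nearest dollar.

Old assessed value = $1,591,200 × 0.19 = $302,328
New assessed value = $1,242,700 × 0.19 = $236,113
Combined rate = 0.0059 + 0.00397 = 0.00987
Old tax = $302,328 × 0.00987 = $2,983.97736
New tax = $236,113 × 0.00987 = $2,330.43531
Reduction = $2,983.97736 − $2,330.43531 = $653.54205

$654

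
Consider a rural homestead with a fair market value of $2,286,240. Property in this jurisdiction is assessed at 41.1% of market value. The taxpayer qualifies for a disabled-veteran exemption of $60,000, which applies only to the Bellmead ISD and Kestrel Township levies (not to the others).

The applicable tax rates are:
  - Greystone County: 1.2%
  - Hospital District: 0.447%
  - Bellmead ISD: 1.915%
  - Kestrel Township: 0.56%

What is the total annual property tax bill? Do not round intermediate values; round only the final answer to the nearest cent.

Assessed value = $2,286,240 × 0.411 = $939,644.64
Greystone County: $939,644.64 × 0.012 = $11,275.73568
Hospital District: $939,644.64 × 0.00447 = $4,200.2115408
Bellmead ISD: ($939,644.64 − $60,000) × 0.01915 = $879,644.64 × 0.01915 = $16,845.194856
Kestrel Township: ($939,644.64 − $60,000) × 0.0056 = $879,644.64 × 0.0056 = $4,926.009984
Total = $37,247.1520608

$37,247.15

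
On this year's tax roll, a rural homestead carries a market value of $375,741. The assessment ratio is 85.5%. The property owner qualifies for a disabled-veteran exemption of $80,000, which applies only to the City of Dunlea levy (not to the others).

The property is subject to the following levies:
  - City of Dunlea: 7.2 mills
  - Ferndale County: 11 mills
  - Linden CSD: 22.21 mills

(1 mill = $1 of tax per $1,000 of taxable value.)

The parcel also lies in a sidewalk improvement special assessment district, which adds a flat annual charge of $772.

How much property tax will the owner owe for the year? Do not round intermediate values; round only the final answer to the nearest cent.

Assessed value = $375,741 × 0.855 = $321,258.555
City of Dunlea: ($321,258.555 − $80,000) × 0.0072 = $241,258.555 × 0.0072 = $1,737.061596
Ferndale County: $321,258.555 × 0.011 = $3,533.844105
Linden CSD: $321,258.555 × 0.02221 = $7,135.15250655
Levies subtotal = $12,406.05820755
Total = $12,406.05820755 + $772 = $13,178.05820755

$13,178.06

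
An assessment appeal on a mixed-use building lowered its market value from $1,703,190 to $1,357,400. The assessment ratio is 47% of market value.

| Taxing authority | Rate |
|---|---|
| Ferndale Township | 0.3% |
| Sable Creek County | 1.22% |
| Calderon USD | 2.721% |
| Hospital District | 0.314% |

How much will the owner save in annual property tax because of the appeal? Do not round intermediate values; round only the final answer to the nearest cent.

$7,402.85

Old assessed value = $1,703,190 × 0.47 = $800,499.3
New assessed value = $1,357,400 × 0.47 = $637,978
Combined rate = 0.003 + 0.0122 + 0.02721 + 0.00314 = 0.04555
Old tax = $800,499.3 × 0.04555 = $36,462.743115
New tax = $637,978 × 0.04555 = $29,059.8979
Reduction = $36,462.743115 − $29,059.8979 = $7,402.845215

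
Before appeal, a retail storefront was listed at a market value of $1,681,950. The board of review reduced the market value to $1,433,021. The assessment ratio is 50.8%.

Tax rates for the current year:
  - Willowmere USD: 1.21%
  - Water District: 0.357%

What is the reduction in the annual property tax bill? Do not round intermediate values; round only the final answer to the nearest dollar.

Old assessed value = $1,681,950 × 0.508 = $854,430.6
New assessed value = $1,433,021 × 0.508 = $727,974.668
Combined rate = 0.0121 + 0.00357 = 0.01567
Old tax = $854,430.6 × 0.01567 = $13,388.927502
New tax = $727,974.668 × 0.01567 = $11,407.36304756
Reduction = $13,388.927502 − $11,407.36304756 = $1,981.56445444

$1,982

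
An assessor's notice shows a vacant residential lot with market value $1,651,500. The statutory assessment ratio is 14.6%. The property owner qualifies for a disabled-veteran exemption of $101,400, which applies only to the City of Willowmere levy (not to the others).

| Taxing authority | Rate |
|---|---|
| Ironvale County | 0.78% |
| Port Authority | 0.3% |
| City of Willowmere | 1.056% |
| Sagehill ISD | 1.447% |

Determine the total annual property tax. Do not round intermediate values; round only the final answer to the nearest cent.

$7,568.51

Assessed value = $1,651,500 × 0.146 = $241,119
Ironvale County: $241,119 × 0.0078 = $1,880.7282
Port Authority: $241,119 × 0.003 = $723.357
City of Willowmere: ($241,119 − $101,400) × 0.01056 = $139,719 × 0.01056 = $1,475.43264
Sagehill ISD: $241,119 × 0.01447 = $3,488.99193
Total = $7,568.50977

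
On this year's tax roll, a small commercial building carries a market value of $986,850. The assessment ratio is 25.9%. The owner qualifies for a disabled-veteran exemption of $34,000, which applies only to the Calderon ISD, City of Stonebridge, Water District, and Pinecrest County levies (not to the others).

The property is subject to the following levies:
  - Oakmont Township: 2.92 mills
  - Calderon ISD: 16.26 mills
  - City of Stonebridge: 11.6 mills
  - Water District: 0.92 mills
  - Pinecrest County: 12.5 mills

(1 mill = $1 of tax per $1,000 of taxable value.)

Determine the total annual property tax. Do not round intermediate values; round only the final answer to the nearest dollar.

$9,894

Assessed value = $986,850 × 0.259 = $255,594.15
Oakmont Township: $255,594.15 × 0.00292 = $746.334918
Calderon ISD: ($255,594.15 − $34,000) × 0.01626 = $221,594.15 × 0.01626 = $3,603.120879
City of Stonebridge: ($255,594.15 − $34,000) × 0.0116 = $221,594.15 × 0.0116 = $2,570.49214
Water District: ($255,594.15 − $34,000) × 0.00092 = $221,594.15 × 0.00092 = $203.866618
Pinecrest County: ($255,594.15 − $34,000) × 0.0125 = $221,594.15 × 0.0125 = $2,769.926875
Total = $9,893.74143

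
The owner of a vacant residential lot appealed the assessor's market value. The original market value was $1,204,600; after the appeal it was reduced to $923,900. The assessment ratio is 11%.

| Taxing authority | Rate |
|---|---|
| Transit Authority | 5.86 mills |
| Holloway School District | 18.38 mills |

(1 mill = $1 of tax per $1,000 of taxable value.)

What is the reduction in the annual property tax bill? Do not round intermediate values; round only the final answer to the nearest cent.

Old assessed value = $1,204,600 × 0.11 = $132,506
New assessed value = $923,900 × 0.11 = $101,629
Combined rate = 0.00586 + 0.01838 = 0.02424
Old tax = $132,506 × 0.02424 = $3,211.94544
New tax = $101,629 × 0.02424 = $2,463.48696
Reduction = $3,211.94544 − $2,463.48696 = $748.45848

$748.46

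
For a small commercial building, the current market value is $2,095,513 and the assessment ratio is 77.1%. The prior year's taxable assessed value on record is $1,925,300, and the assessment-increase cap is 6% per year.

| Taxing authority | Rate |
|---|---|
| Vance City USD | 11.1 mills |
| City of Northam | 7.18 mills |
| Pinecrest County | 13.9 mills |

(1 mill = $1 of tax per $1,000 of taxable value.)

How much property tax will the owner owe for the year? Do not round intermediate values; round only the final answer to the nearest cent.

$51,991.31

Uncapped assessed value = $2,095,513 × 0.771 = $1,615,640.523
Cap limit = $1,925,300 × 1.06 = $2,040,818
Taxable assessed value = min($1,615,640.523, $2,040,818) = $1,615,640.523 (cap does not bind)
Vance City USD: $1,615,640.523 × 0.0111 = $17,933.6098053
City of Northam: $1,615,640.523 × 0.00718 = $11,600.29895514
Pinecrest County: $1,615,640.523 × 0.0139 = $22,457.4032697
Total = $51,991.31203014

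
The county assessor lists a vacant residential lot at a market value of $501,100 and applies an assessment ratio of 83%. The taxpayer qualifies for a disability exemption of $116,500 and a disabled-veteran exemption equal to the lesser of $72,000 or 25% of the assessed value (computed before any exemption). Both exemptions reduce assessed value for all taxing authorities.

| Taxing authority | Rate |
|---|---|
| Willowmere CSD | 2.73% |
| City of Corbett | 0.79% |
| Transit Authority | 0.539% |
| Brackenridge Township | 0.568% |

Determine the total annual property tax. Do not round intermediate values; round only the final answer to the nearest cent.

$10,522.40

Assessed value = $501,100 × 0.83 = $415,913
Disabled-veteran exemption = min($72,000, 25% × $415,913) = min($72,000, $103,978.25) = $72,000 (dollar cap binds)
Taxable value = $415,913 − $116,500 − $72,000 = $227,413
Willowmere CSD: $227,413 × 0.0273 = $6,208.3749
City of Corbett: $227,413 × 0.0079 = $1,796.5627
Transit Authority: $227,413 × 0.00539 = $1,225.75607
Brackenridge Township: $227,413 × 0.00568 = $1,291.70584
Total = $10,522.39951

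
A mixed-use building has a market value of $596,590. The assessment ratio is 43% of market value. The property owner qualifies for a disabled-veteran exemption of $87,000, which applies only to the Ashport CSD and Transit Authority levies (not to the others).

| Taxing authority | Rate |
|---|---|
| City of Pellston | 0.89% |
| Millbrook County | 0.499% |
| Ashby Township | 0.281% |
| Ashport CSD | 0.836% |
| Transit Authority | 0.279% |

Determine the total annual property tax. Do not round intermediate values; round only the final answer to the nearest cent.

Assessed value = $596,590 × 0.43 = $256,533.7
City of Pellston: $256,533.7 × 0.0089 = $2,283.14993
Millbrook County: $256,533.7 × 0.00499 = $1,280.103163
Ashby Township: $256,533.7 × 0.00281 = $720.859697
Ashport CSD: ($256,533.7 − $87,000) × 0.00836 = $169,533.7 × 0.00836 = $1,417.301732
Transit Authority: ($256,533.7 − $87,000) × 0.00279 = $169,533.7 × 0.00279 = $472.999023
Total = $6,174.413545

$6,174.41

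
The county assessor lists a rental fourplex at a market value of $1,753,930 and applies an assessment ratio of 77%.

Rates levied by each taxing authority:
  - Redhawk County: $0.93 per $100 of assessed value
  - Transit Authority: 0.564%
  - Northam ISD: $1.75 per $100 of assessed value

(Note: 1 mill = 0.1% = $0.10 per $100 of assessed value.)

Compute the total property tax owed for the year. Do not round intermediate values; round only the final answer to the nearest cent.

$43,811.07

Assessed value = $1,753,930 × 0.77 = $1,350,526.1
Redhawk County: $1,350,526.1 × 0.0093 = $12,559.89273
Transit Authority: $1,350,526.1 × 0.00564 = $7,616.967204
Northam ISD: $1,350,526.1 × 0.0175 = $23,634.20675
Total = $43,811.066684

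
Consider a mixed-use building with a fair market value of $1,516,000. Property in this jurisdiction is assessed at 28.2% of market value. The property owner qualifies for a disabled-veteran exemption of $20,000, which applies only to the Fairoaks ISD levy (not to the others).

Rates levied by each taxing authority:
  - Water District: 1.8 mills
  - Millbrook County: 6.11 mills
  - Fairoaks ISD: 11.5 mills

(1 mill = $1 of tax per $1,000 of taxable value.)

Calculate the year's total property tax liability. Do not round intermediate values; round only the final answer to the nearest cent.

$8,068.01

Assessed value = $1,516,000 × 0.282 = $427,512
Water District: $427,512 × 0.0018 = $769.5216
Millbrook County: $427,512 × 0.00611 = $2,612.09832
Fairoaks ISD: ($427,512 − $20,000) × 0.0115 = $407,512 × 0.0115 = $4,686.388
Total = $8,068.00792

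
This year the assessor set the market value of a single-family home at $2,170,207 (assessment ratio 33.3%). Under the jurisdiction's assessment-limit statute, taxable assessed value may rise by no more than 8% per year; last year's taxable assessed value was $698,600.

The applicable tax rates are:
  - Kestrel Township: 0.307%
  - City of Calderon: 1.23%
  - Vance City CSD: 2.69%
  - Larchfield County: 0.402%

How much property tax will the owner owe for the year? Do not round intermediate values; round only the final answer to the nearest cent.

Uncapped assessed value = $2,170,207 × 0.333 = $722,678.931
Cap limit = $698,600 × 1.08 = $754,488
Taxable assessed value = min($722,678.931, $754,488) = $722,678.931 (cap does not bind)
Kestrel Township: $722,678.931 × 0.00307 = $2,218.62431817
City of Calderon: $722,678.931 × 0.0123 = $8,888.9508513
Vance City CSD: $722,678.931 × 0.0269 = $19,440.0632439
Larchfield County: $722,678.931 × 0.00402 = $2,905.16930262
Total = $33,452.80771599

$33,452.81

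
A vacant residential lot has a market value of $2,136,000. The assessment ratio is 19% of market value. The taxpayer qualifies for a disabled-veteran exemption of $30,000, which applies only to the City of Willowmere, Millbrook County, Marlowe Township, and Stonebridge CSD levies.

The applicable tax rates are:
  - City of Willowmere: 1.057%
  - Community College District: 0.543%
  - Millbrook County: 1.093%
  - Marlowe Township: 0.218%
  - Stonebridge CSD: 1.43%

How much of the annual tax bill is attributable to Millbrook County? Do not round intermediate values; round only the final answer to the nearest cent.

$4,107.93

Assessed value = $2,136,000 × 0.19 = $405,840
Millbrook County taxable value = $405,840 − $30,000 = $375,840
Millbrook County levy = $375,840 × 0.01093 = $4,107.9312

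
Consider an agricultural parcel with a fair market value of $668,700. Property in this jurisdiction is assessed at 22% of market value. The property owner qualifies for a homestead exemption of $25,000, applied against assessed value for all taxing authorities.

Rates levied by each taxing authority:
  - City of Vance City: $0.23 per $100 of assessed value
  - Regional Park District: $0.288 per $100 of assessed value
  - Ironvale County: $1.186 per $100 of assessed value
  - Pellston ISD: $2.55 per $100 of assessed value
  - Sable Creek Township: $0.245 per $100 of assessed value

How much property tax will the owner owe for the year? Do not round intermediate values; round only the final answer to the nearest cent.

$5,493.91

Assessed value = $668,700 × 0.22 = $147,114
Taxable value = $147,114 − $25,000 = $122,114
City of Vance City: $122,114 × 0.0023 = $280.8622
Regional Park District: $122,114 × 0.00288 = $351.68832
Ironvale County: $122,114 × 0.01186 = $1,448.27204
Pellston ISD: $122,114 × 0.0255 = $3,113.907
Sable Creek Township: $122,114 × 0.00245 = $299.1793
Total = $280.8622 + $351.68832 + $1,448.27204 + $3,113.907 + $299.1793 = $5,493.90886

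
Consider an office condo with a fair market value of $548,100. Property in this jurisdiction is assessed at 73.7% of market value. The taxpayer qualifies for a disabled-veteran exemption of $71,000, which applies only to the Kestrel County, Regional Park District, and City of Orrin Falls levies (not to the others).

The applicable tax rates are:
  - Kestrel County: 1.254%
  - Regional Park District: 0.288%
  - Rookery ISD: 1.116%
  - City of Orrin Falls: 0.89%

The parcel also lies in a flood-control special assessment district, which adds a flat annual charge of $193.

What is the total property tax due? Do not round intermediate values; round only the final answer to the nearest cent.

Assessed value = $548,100 × 0.737 = $403,949.7
Kestrel County: ($403,949.7 − $71,000) × 0.01254 = $332,949.7 × 0.01254 = $4,175.189238
Regional Park District: ($403,949.7 − $71,000) × 0.00288 = $332,949.7 × 0.00288 = $958.895136
Rookery ISD: $403,949.7 × 0.01116 = $4,508.078652
City of Orrin Falls: ($403,949.7 − $71,000) × 0.0089 = $332,949.7 × 0.0089 = $2,963.25233
Levies subtotal = $12,605.415356
Total = $12,605.415356 + $193 = $12,798.415356

$12,798.42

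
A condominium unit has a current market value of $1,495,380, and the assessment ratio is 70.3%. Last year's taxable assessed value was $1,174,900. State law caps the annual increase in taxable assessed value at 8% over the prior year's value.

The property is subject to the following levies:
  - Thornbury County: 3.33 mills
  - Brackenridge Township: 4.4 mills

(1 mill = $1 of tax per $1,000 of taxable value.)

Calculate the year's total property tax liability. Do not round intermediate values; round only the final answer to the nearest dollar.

Uncapped assessed value = $1,495,380 × 0.703 = $1,051,252.14
Cap limit = $1,174,900 × 1.08 = $1,268,892
Taxable assessed value = min($1,051,252.14, $1,268,892) = $1,051,252.14 (cap does not bind)
Thornbury County: $1,051,252.14 × 0.00333 = $3,500.6696262
Brackenridge Township: $1,051,252.14 × 0.0044 = $4,625.509416
Total = $8,126.1790422

$8,126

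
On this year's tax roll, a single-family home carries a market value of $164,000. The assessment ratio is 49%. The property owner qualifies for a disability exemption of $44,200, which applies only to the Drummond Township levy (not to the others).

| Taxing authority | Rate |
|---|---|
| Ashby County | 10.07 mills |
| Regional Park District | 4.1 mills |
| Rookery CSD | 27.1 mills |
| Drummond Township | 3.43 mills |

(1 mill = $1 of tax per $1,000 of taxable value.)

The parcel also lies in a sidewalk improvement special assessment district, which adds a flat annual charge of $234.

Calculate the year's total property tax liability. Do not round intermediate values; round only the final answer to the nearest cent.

$3,674.49

Assessed value = $164,000 × 0.49 = $80,360
Ashby County: $80,360 × 0.01007 = $809.2252
Regional Park District: $80,360 × 0.0041 = $329.476
Rookery CSD: $80,360 × 0.0271 = $2,177.756
Drummond Township: ($80,360 − $44,200) × 0.00343 = $36,160 × 0.00343 = $124.0288
Levies subtotal = $3,440.486
Total = $3,440.486 + $234 = $3,674.486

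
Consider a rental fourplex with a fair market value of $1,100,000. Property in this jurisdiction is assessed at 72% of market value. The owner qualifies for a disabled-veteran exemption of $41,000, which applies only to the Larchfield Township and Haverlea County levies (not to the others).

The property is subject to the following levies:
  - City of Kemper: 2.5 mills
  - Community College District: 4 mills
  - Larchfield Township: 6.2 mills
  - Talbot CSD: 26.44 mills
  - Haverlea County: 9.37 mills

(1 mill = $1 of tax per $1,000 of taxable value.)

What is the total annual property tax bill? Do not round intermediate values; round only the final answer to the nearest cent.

$37,781.55

Assessed value = $1,100,000 × 0.72 = $792,000
City of Kemper: $792,000 × 0.0025 = $1,980
Community College District: $792,000 × 0.004 = $3,168
Larchfield Township: ($792,000 − $41,000) × 0.0062 = $751,000 × 0.0062 = $4,656.2
Talbot CSD: $792,000 × 0.02644 = $20,940.48
Haverlea County: ($792,000 − $41,000) × 0.00937 = $751,000 × 0.00937 = $7,036.87
Total = $37,781.55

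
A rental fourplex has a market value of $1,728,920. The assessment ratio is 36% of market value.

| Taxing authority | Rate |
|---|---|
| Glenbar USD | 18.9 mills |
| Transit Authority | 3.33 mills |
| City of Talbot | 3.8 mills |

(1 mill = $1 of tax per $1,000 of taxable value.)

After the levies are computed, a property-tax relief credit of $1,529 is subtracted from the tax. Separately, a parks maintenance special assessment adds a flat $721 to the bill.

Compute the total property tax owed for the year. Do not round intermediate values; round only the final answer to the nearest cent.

$15,393.36

Assessed value = $1,728,920 × 0.36 = $622,411.2
Glenbar USD: $622,411.2 × 0.0189 = $11,763.57168
Transit Authority: $622,411.2 × 0.00333 = $2,072.629296
City of Talbot: $622,411.2 × 0.0038 = $2,365.16256
Levies subtotal = $16,201.363536
After credit = $16,201.363536 − $1,529 = $14,672.363536
Total = $14,672.363536 + $721 = $15,393.363536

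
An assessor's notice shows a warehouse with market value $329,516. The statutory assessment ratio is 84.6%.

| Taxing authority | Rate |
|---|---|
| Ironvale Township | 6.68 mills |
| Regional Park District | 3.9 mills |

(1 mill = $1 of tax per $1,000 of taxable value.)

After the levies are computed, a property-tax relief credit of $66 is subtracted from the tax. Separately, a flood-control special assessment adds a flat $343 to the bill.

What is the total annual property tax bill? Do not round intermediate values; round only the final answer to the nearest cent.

$3,226.39

Assessed value = $329,516 × 0.846 = $278,770.536
Ironvale Township: $278,770.536 × 0.00668 = $1,862.18718048
Regional Park District: $278,770.536 × 0.0039 = $1,087.2050904
Levies subtotal = $2,949.39227088
After credit = $2,949.39227088 − $66 = $2,883.39227088
Total = $2,883.39227088 + $343 = $3,226.39227088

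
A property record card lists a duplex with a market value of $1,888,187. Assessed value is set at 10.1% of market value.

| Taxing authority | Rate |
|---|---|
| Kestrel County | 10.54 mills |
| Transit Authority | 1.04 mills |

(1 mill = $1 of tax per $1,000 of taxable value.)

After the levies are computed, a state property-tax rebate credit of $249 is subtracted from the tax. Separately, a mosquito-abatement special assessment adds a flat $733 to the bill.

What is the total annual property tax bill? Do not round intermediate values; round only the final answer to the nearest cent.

$2,692.39

Assessed value = $1,888,187 × 0.101 = $190,706.887
Kestrel County: $190,706.887 × 0.01054 = $2,010.05058898
Transit Authority: $190,706.887 × 0.00104 = $198.33516248
Levies subtotal = $2,208.38575146
After credit = $2,208.38575146 − $249 = $1,959.38575146
Total = $1,959.38575146 + $733 = $2,692.38575146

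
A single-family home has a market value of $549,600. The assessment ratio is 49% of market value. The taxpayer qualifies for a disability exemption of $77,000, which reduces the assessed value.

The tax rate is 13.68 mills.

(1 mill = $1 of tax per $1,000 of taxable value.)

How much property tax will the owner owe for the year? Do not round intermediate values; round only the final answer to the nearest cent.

$2,630.72

Assessed value = $549,600 × 0.49 = $269,304
Taxable value = $269,304 − $77,000 = $192,304
Tax = $192,304 × 0.01368 = $2,630.71872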